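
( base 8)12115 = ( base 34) 4GT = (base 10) 5197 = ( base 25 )87M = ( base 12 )3011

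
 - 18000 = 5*( - 3600 )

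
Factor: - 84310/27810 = -3^(-3 )*103^( - 1)*8431^1 = - 8431/2781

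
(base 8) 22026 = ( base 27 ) ci4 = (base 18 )1A94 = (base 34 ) 7XO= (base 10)9238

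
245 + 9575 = 9820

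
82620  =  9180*9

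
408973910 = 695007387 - 286033477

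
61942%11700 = 3442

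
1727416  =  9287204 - 7559788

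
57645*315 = 18158175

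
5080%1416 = 832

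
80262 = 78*1029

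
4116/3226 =2058/1613 =1.28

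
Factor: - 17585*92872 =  - 2^3*5^1*13^1*19^1*47^1*3517^1 = - 1633154120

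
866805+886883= 1753688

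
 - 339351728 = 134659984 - 474011712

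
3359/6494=3359/6494 = 0.52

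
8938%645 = 553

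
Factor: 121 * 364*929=40916876 = 2^2*7^1*11^2*13^1*929^1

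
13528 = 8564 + 4964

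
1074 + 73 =1147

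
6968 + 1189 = 8157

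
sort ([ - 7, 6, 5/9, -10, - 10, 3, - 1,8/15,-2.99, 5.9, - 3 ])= [-10,  -  10, - 7,-3, - 2.99,- 1 , 8/15, 5/9,  3 , 5.9, 6] 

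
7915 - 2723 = 5192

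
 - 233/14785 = -233/14785 = - 0.02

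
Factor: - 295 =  - 5^1 * 59^1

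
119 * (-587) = -69853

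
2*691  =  1382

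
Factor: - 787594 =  - 2^1*393797^1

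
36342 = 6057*6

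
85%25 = 10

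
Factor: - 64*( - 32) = 2^11 = 2048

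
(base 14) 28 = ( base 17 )22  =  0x24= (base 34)12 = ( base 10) 36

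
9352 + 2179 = 11531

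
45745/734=62 + 237/734 = 62.32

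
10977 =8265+2712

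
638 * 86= 54868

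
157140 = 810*194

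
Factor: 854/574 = 61/41 =41^( - 1 ) *61^1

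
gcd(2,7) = 1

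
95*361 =34295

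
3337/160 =3337/160 = 20.86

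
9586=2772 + 6814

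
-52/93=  - 1 + 41/93 = - 0.56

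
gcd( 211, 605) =1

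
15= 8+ 7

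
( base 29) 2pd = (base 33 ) 27b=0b100101110100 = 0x974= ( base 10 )2420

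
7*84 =588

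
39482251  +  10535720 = 50017971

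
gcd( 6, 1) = 1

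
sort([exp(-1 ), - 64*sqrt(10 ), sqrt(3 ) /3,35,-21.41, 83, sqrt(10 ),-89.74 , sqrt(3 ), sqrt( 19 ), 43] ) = [ - 64*sqrt(10 ),  -  89.74, - 21.41 , exp( - 1 ),sqrt( 3) /3,sqrt (3), sqrt ( 10 ),  sqrt( 19 ),35, 43, 83 ]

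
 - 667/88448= - 1  +  87781/88448 = -0.01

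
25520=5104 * 5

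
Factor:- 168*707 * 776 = -92170176 = - 2^6 * 3^1 * 7^2*97^1*101^1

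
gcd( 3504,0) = 3504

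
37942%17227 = 3488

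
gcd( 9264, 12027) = 3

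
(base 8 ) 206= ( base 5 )1014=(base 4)2012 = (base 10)134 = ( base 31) 4A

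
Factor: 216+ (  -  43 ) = 173^1 = 173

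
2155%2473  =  2155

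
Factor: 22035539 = 307^1*71777^1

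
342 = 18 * 19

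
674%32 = 2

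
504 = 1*504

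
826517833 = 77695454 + 748822379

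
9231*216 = 1993896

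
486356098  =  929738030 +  - 443381932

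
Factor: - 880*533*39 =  - 18292560 =-2^4*3^1*5^1 * 11^1*13^2*41^1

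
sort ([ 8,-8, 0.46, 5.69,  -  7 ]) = [ - 8, - 7, 0.46, 5.69, 8 ] 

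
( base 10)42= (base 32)1A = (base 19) 24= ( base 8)52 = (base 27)1F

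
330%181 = 149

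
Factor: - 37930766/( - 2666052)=18965383/1333026 =2^( - 1 )*3^ (-2)*103^( - 1)*587^1*719^ (-1 )*32309^1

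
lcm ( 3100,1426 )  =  71300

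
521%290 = 231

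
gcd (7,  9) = 1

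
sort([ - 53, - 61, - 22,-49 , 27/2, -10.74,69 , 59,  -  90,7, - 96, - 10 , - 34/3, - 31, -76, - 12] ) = [-96, - 90, - 76, - 61,-53, - 49 , - 31, - 22, - 12,-34/3, - 10.74 , - 10,7,27/2,59,  69 ]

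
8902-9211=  - 309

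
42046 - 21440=20606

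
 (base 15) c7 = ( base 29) 6d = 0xbb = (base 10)187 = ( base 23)83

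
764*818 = 624952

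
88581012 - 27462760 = 61118252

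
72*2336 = 168192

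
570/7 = 81+3/7 = 81.43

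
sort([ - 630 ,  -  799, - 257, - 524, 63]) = [-799,- 630, - 524, - 257,63 ] 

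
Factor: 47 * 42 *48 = 2^5*3^2*7^1*47^1 = 94752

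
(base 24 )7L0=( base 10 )4536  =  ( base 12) 2760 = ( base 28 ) 5m0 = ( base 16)11b8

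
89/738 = 89/738 = 0.12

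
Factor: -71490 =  - 2^1*3^1*5^1*2383^1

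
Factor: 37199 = 37199^1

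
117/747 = 13/83= 0.16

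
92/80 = 23/20 =1.15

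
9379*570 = 5346030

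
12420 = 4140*3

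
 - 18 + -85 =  -103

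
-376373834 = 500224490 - 876598324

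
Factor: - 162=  - 2^1*3^4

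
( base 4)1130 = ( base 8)134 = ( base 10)92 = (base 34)2O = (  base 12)78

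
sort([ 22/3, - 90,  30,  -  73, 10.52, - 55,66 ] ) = [ - 90,-73, - 55, 22/3, 10.52,30, 66 ]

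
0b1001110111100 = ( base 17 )1083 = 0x13BC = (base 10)5052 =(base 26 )7C8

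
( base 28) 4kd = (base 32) 3JT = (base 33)3dd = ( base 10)3709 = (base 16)e7d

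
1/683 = 1/683 = 0.00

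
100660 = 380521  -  279861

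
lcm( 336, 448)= 1344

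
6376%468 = 292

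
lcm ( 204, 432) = 7344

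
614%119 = 19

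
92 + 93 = 185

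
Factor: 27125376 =2^7*3^1*70639^1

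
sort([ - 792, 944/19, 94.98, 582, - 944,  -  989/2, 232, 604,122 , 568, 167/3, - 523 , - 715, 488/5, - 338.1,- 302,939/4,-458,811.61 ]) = [-944,  -  792, - 715, -523, - 989/2, -458,- 338.1, - 302, 944/19, 167/3,94.98,488/5, 122, 232, 939/4, 568,582, 604, 811.61]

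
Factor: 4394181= 3^1*11^1*133157^1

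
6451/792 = 6451/792 = 8.15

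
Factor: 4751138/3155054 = 339367/225361= 7^1 * 179^( - 1)*1259^( - 1)*48481^1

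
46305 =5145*9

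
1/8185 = 1/8185 = 0.00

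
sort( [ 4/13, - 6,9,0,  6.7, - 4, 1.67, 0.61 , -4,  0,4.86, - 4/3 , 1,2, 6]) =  [ - 6,  -  4, - 4 , - 4/3, 0, 0 , 4/13, 0.61, 1, 1.67,2, 4.86,6,6.7 , 9]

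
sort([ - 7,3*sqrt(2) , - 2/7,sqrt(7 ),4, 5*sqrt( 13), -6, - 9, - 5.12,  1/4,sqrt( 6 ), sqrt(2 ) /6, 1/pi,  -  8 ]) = [ - 9 , -8, - 7, -6, - 5.12,  -  2/7, sqrt( 2) /6,1/4, 1/pi,sqrt( 6),sqrt( 7),4,3 * sqrt(2), 5*sqrt( 13) ]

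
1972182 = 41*48102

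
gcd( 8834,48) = 2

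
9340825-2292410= 7048415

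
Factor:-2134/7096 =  - 2^( - 2)*11^1*97^1*887^( - 1 )   =  -1067/3548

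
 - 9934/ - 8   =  1241 + 3/4 = 1241.75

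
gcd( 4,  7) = 1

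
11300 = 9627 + 1673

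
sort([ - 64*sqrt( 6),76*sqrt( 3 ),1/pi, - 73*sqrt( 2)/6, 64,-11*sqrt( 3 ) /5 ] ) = [-64* sqrt( 6), - 73*sqrt( 2)/6,  -  11 * sqrt ( 3 ) /5 , 1/pi , 64,76 * sqrt(3)]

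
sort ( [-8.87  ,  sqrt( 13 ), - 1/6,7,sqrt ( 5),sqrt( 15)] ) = [ - 8.87, - 1/6,sqrt(5 ),  sqrt( 13),sqrt(15),  7 ]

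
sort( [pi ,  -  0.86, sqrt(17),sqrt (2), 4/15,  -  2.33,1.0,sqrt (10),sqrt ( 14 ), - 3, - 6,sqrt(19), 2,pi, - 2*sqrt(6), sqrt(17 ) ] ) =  [ - 6, - 2* sqrt( 6 ), - 3,- 2.33,- 0.86,4/15,1.0,sqrt( 2),2,pi,pi, sqrt( 10),sqrt (14), sqrt(  17),sqrt(  17), sqrt ( 19 ) ]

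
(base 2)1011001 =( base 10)89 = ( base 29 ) 32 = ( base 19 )4d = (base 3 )10022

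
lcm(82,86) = 3526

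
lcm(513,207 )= 11799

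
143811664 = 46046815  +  97764849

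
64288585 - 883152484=-818863899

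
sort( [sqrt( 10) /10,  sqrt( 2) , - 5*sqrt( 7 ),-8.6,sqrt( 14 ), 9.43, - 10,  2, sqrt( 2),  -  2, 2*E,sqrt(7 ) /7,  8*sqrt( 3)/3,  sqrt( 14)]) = [  -  5*sqrt( 7), - 10, - 8.6,-2, sqrt( 10)/10,  sqrt(7 ) /7,sqrt (2),  sqrt(2) , 2,  sqrt( 14 ) , sqrt( 14), 8*sqrt( 3)/3, 2*E, 9.43]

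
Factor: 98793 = 3^3*3659^1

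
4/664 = 1/166 = 0.01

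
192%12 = 0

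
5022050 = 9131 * 550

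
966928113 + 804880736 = 1771808849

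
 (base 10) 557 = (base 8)1055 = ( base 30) ih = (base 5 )4212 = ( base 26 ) LB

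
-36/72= -1 + 1/2= -0.50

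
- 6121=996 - 7117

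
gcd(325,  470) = 5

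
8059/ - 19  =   - 425 + 16/19 = - 424.16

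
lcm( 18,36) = 36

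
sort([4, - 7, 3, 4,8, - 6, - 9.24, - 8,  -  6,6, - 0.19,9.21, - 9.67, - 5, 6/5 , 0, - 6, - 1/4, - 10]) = [ - 10 , - 9.67,-9.24,-8, - 7, - 6, -6, - 6, - 5,  -  1/4, - 0.19, 0, 6/5, 3,4,4, 6, 8,9.21] 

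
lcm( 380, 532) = 2660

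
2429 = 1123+1306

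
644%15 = 14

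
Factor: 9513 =3^2*7^1*151^1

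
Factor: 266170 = 2^1 * 5^1 * 43^1 * 619^1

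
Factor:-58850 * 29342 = -2^2*5^2*11^1*17^1 * 107^1 * 863^1 = - 1726776700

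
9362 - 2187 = 7175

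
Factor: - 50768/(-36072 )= 38/27=2^1*3^ ( - 3 )*19^1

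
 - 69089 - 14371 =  - 83460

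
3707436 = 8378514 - 4671078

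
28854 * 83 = 2394882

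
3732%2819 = 913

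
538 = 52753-52215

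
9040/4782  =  1 + 2129/2391  =  1.89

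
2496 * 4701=11733696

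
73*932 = 68036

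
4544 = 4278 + 266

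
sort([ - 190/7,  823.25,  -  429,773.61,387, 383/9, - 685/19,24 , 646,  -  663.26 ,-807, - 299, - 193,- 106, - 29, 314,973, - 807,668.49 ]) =[ - 807, - 807, - 663.26, - 429,-299, - 193, - 106,  -  685/19, - 29, - 190/7, 24,383/9, 314,387,646, 668.49, 773.61, 823.25,973 ]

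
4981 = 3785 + 1196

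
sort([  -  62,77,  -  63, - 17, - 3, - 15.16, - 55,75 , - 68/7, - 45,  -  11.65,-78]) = [  -  78, - 63,-62, -55, - 45, - 17, - 15.16, - 11.65 ,  -  68/7,  -  3,75,77 ]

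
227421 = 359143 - 131722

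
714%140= 14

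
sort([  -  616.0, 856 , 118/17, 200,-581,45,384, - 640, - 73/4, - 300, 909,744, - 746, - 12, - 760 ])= [-760,-746, - 640,-616.0,  -  581, - 300,-73/4, -12, 118/17,45,200,384,744, 856,909]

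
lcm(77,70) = 770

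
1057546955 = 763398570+294148385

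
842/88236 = 421/44118= 0.01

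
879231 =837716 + 41515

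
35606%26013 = 9593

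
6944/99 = 70+14/99 = 70.14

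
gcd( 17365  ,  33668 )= 1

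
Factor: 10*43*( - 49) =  - 21070= -2^1*5^1*7^2*43^1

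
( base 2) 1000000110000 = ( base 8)10060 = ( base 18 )ce4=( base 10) 4144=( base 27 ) 5ID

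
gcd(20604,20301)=303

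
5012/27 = 185 + 17/27 = 185.63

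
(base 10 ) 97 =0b1100001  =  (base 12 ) 81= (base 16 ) 61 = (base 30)37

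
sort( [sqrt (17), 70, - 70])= [ - 70,  sqrt( 17) , 70]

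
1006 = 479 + 527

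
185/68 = 185/68 = 2.72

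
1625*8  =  13000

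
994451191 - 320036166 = 674415025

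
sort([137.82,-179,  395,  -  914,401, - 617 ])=[-914, - 617,-179,137.82, 395, 401]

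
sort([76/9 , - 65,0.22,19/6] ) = [ - 65,0.22 , 19/6,76/9]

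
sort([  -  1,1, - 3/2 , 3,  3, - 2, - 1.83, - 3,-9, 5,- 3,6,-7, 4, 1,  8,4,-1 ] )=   [ - 9 ,  -  7,-3, - 3, - 2,-1.83, - 3/2 ,- 1, -1,1, 1, 3,3, 4,  4,5,6, 8] 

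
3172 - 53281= - 50109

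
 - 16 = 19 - 35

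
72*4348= 313056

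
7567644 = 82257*92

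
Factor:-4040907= - 3^1*13^1*103613^1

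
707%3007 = 707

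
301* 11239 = 3382939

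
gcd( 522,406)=58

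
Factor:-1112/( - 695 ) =8/5 = 2^3 * 5^( - 1)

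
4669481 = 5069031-399550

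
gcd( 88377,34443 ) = 267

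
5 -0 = 5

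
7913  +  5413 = 13326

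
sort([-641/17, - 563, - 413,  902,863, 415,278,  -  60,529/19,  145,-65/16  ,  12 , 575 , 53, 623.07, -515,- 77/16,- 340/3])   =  [  -  563,-515,-413 , - 340/3, - 60, - 641/17  , - 77/16, - 65/16, 12,529/19,53,  145,  278,415, 575, 623.07,  863,902]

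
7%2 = 1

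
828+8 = 836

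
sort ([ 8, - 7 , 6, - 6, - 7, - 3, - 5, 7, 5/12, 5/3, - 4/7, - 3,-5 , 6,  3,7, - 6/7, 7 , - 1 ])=[ - 7,-7, - 6, - 5, - 5, - 3  ,  -  3 ,-1, - 6/7, - 4/7,5/12,  5/3,3 , 6, 6,7,7,  7,8 ]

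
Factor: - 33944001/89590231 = -3^1 * 7^1*13^1*124337^1*89590231^( - 1) 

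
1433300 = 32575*44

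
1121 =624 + 497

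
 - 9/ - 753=3/251= 0.01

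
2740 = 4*685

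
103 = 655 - 552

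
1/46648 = 1/46648=0.00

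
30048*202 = 6069696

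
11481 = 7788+3693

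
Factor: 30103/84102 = 2^( - 1 )*3^( -1)*107^(-1)*131^ ( -1 )*30103^1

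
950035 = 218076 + 731959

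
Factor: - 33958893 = - 3^1*11319631^1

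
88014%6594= 2292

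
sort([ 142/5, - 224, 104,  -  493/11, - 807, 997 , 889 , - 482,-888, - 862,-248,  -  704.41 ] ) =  [ -888, - 862, - 807, - 704.41,- 482, - 248,-224, - 493/11, 142/5, 104 , 889, 997] 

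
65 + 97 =162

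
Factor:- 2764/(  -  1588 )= 397^( - 1)*691^1 = 691/397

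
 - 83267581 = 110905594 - 194173175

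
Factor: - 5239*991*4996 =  - 2^2*13^2*31^1 * 991^1 * 1249^1 = - 25938477604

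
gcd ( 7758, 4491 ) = 9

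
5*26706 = 133530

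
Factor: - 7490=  - 2^1*5^1*7^1*107^1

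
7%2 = 1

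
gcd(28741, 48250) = 1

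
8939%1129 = 1036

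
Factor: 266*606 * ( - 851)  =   - 2^2*3^1*7^1*19^1*23^1*37^1*101^1 = - 137177796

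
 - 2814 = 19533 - 22347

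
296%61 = 52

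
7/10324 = 7/10324 = 0.00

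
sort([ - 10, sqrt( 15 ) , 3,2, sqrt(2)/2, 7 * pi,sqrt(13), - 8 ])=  [ - 10,-8, sqrt ( 2)/2 , 2, 3 , sqrt( 13),  sqrt( 15) , 7*pi] 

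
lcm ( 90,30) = 90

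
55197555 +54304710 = 109502265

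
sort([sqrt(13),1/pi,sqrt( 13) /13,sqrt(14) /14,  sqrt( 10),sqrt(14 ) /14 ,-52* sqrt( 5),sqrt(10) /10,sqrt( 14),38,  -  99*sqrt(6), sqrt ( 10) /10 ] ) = [  -  99*sqrt( 6),- 52 * sqrt( 5), sqrt( 14) /14 , sqrt( 14) /14, sqrt(13)/13,sqrt( 10 ) /10 , sqrt( 10 )/10,1/pi,sqrt( 10),sqrt( 13),sqrt(14),38 ]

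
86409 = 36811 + 49598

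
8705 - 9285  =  -580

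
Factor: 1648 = 2^4*103^1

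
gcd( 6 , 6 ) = 6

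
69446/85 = 69446/85 = 817.01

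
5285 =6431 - 1146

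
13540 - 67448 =- 53908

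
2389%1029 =331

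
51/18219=17/6073 = 0.00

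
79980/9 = 8886+2/3 = 8886.67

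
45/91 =45/91 = 0.49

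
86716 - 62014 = 24702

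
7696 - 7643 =53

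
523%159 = 46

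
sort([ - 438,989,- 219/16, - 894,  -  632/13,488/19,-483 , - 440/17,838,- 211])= [- 894, - 483  ,-438, - 211,-632/13, - 440/17, - 219/16, 488/19, 838 , 989] 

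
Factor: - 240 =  - 2^4*3^1*5^1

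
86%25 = 11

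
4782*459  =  2194938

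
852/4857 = 284/1619  =  0.18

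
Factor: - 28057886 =  -  2^1*14028943^1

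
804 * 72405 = 58213620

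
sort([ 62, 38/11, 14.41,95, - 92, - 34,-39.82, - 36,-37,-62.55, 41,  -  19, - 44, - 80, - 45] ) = [  -  92,  -  80,  -  62.55, - 45 ,-44, - 39.82, - 37, - 36, - 34,- 19,38/11, 14.41, 41, 62, 95]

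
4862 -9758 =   -  4896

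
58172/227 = 58172/227 = 256.26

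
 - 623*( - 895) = 557585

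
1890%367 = 55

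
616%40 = 16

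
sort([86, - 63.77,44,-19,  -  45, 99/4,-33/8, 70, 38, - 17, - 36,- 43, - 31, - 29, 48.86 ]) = [-63.77, - 45,-43, - 36, - 31,-29, - 19, - 17, - 33/8,99/4,38,44,48.86,70,86]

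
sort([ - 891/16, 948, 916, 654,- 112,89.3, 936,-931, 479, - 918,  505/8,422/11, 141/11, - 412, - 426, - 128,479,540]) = [ - 931, - 918, - 426,  -  412 , - 128,-112,-891/16,141/11, 422/11,505/8,89.3,479, 479, 540,654 , 916,936,948]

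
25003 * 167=4175501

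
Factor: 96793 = 43^1*2251^1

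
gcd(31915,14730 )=2455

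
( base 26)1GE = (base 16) 452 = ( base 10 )1106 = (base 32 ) 12I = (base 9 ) 1458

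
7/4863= 7/4863=0.00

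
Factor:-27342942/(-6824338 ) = 140943/35177= 3^1*11^1*29^( - 1 )*1213^(-1 )*4271^1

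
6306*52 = 327912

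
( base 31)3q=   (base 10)119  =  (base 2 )1110111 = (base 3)11102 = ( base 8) 167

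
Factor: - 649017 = -3^2*37^1*1949^1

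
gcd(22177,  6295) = 1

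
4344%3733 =611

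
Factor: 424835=5^1 * 84967^1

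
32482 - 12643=19839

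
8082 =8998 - 916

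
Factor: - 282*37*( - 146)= 1523364 = 2^2*3^1*37^1 * 47^1 * 73^1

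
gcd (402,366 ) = 6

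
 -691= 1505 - 2196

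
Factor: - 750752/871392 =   -  809/939 =-3^( - 1)*313^( - 1 )*809^1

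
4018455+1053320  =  5071775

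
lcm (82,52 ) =2132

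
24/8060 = 6/2015 = 0.00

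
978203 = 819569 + 158634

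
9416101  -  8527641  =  888460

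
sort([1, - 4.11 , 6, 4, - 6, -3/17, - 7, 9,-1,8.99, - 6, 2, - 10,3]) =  [  -  10,-7,  -  6,-6, - 4.11, - 1, - 3/17,1,2, 3 , 4,6,  8.99, 9]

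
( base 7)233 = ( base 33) 3n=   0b1111010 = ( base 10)122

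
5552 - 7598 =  - 2046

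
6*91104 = 546624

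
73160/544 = 9145/68  =  134.49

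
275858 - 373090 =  -97232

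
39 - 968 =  - 929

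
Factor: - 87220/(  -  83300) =5^( - 1 )*17^(-1 )*89^1 = 89/85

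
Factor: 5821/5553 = 3^( - 2 )*617^( - 1 )*5821^1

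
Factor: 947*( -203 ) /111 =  - 3^( - 1)*7^1*29^1*37^( - 1 )*947^1  =  - 192241/111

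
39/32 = 39/32 = 1.22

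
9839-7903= 1936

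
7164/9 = 796 =796.00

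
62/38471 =2/1241 = 0.00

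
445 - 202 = 243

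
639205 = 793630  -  154425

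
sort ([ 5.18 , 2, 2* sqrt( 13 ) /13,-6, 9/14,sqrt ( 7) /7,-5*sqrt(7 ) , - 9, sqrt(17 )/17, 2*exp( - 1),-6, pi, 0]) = [ -5*sqrt(7),-9, - 6,  -  6, 0 , sqrt( 17 ) /17,sqrt(7 ) /7,  2*sqrt (13 ) /13, 9/14,2*exp( - 1),2, pi,5.18]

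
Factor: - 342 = -2^1*3^2*19^1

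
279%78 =45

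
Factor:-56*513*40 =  - 1149120 = - 2^6*3^3*5^1*7^1*19^1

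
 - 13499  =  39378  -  52877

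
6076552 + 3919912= 9996464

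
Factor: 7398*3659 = 2^1 *3^3*137^1*3659^1 = 27069282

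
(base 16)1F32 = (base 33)7b0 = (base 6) 100550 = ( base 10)7986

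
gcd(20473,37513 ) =1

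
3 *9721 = 29163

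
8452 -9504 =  - 1052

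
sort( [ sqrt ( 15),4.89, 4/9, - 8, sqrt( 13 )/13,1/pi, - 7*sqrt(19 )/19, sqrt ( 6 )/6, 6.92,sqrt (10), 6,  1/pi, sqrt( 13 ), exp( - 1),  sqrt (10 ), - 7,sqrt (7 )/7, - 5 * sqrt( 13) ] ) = [ - 5*sqrt( 13) , - 8, - 7, - 7*sqrt( 19 )/19, sqrt(13 ) /13, 1/pi,1/pi, exp( - 1 ) , sqrt( 7)/7,sqrt( 6 )/6, 4/9 , sqrt( 10 ), sqrt( 10 ) , sqrt(13), sqrt(15), 4.89,6,6.92]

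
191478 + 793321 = 984799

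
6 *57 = 342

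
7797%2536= 189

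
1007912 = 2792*361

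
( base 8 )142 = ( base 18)58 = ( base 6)242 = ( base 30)38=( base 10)98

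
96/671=96/671= 0.14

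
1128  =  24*47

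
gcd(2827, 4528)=1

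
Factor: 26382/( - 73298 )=-3^1*67^( - 1)*547^( - 1)*4397^1 = - 13191/36649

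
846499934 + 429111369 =1275611303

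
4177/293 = 14+75/293 = 14.26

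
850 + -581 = 269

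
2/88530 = 1/44265 =0.00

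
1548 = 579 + 969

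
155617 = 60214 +95403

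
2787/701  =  2787/701 = 3.98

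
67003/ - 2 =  - 33502 + 1/2 = - 33501.50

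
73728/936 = 1024/13=78.77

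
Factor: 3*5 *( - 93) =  - 3^2*5^1*31^1 = - 1395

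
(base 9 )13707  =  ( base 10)9322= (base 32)93A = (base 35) 7lc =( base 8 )22152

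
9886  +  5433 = 15319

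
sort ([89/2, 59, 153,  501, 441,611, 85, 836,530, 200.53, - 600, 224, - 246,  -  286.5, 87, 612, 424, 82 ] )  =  [ - 600, - 286.5, - 246,89/2, 59, 82 , 85,87, 153, 200.53, 224, 424,441,501,530,  611,612,836]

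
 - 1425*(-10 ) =14250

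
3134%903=425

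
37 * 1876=69412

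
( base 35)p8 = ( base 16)373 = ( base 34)px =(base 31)SF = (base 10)883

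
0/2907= 0 = 0.00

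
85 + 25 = 110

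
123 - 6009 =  - 5886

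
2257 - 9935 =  - 7678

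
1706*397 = 677282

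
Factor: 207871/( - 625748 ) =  - 2^ ( - 2)*97^1 * 2143^1 * 156437^( - 1 )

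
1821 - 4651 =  - 2830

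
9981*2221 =22167801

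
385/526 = 385/526=0.73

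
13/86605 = 13/86605=0.00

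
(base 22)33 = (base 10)69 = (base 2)1000101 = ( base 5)234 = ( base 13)54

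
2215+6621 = 8836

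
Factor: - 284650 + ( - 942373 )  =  -1227023= -7^1*59^1*2971^1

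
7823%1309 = 1278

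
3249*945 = 3070305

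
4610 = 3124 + 1486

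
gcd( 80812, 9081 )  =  1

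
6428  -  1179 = 5249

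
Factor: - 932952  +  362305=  - 570647 = - 7^1 * 11^1*7411^1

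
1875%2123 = 1875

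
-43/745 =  - 1 +702/745= - 0.06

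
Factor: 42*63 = 2646 = 2^1*3^3*7^2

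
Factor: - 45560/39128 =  - 5^1*17^1*73^(-1) = -85/73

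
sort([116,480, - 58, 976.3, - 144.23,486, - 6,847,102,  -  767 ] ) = [ - 767, - 144.23, - 58, - 6, 102, 116,480, 486,847, 976.3]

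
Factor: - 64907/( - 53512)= 2^( - 3)*47^1*1381^1*6689^( - 1)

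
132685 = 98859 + 33826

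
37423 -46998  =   - 9575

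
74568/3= 24856 = 24856.00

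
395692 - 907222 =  - 511530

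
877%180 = 157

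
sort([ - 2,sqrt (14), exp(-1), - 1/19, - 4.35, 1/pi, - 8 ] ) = [  -  8, - 4.35, - 2, - 1/19, 1/pi,exp( - 1), sqrt( 14 ) ]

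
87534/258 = 14589/43 = 339.28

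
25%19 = 6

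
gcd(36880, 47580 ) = 20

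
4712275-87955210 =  - 83242935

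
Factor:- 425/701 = -5^2 * 17^1*701^ ( - 1 )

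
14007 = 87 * 161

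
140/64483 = 140/64483 = 0.00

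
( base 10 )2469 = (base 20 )639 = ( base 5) 34334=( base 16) 9A5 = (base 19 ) 6fi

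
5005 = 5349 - 344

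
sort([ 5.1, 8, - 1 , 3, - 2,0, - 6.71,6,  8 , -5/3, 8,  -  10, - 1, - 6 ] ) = [ - 10,  -  6.71, - 6, - 2, - 5/3,-1, - 1,  0, 3, 5.1,6  ,  8, 8, 8 ] 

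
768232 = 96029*8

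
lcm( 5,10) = 10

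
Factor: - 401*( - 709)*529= 23^2 *401^1 * 709^1 = 150399461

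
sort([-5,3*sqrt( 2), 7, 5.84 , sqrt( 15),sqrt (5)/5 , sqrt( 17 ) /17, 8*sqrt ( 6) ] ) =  [ - 5, sqrt( 17)/17, sqrt( 5)/5, sqrt( 15), 3 * sqrt ( 2 ),5.84,7 , 8 * sqrt( 6 )]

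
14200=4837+9363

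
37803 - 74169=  -36366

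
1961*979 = 1919819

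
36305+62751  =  99056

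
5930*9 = 53370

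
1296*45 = 58320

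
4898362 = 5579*878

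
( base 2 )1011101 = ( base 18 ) 53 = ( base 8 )135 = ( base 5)333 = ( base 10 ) 93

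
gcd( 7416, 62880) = 24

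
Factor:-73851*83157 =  - 6141227607 = - 3^2*53^1*103^1*239^1*523^1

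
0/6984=0 = 0.00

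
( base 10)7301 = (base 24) CG5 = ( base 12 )4285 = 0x1C85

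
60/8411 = 60/8411 = 0.01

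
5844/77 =75 + 69/77=75.90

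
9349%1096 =581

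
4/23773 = 4/23773  =  0.00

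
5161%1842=1477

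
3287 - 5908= - 2621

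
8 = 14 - 6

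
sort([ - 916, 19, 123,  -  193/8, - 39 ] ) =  [ - 916, - 39, - 193/8, 19, 123 ] 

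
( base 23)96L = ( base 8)11470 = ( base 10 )4920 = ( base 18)F36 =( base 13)2316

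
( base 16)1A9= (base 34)ch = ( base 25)h0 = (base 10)425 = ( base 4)12221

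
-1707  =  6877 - 8584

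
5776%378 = 106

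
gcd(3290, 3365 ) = 5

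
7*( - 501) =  - 3507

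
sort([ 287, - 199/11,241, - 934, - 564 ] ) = [ - 934, - 564, - 199/11,241,287]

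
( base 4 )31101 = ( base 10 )849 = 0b1101010001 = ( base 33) po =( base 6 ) 3533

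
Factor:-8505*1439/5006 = -2^(-1)*3^5 * 5^1*7^1*1439^1*2503^ (-1) = - 12238695/5006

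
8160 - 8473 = - 313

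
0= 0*5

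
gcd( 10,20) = 10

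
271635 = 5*54327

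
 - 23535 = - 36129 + 12594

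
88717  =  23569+65148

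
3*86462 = 259386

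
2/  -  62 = -1/31 =-0.03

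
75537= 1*75537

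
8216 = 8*1027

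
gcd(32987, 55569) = 1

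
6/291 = 2/97=0.02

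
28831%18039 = 10792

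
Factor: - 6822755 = - 5^1*47^1*29033^1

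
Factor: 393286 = 2^1*196643^1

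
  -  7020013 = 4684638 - 11704651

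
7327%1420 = 227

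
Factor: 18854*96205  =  1813849070 = 2^1 * 5^1*11^1 * 71^1*271^1*857^1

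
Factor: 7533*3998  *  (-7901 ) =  - 237953895534 = - 2^1*3^5*31^1*1999^1*7901^1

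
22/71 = 22/71 = 0.31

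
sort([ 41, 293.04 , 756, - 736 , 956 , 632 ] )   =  [ - 736,41 , 293.04, 632,756, 956 ]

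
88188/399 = 29396/133 = 221.02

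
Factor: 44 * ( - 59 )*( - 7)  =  2^2*7^1*11^1*59^1 = 18172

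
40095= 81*495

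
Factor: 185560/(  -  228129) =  - 2^3*3^( - 1)*5^1*11^( - 1) * 31^(  -  1)*223^ ( - 1 )*4639^1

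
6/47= 6/47 = 0.13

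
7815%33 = 27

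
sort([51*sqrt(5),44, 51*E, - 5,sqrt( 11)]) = [-5,sqrt(11),44,51 * sqrt( 5),51 *E] 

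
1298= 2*649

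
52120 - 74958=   -  22838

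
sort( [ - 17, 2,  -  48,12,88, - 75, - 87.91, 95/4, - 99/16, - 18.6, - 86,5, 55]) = [ - 87.91 , - 86, - 75, - 48, - 18.6, - 17, - 99/16, 2,5, 12,95/4,55,88 ] 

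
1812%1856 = 1812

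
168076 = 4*42019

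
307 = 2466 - 2159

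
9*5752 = 51768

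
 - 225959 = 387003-612962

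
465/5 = 93 = 93.00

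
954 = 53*18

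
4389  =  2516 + 1873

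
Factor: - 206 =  - 2^1*103^1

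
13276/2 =6638 = 6638.00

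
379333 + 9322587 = 9701920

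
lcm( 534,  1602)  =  1602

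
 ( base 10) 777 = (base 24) 189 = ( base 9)1053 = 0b1100001001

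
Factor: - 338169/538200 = -377/600 =- 2^( - 3 )*3^( - 1 )*5^( - 2)*13^1 * 29^1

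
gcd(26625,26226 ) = 3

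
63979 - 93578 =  - 29599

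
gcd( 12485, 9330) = 5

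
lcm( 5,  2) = 10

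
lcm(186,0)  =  0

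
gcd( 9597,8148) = 21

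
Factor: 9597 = 3^1*7^1  *  457^1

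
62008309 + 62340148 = 124348457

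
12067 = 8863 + 3204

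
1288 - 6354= - 5066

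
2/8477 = 2/8477= 0.00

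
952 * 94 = 89488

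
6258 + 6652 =12910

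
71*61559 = 4370689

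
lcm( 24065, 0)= 0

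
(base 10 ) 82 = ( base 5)312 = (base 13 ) 64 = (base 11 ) 75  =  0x52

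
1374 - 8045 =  - 6671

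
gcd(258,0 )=258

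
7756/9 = 861 +7/9 = 861.78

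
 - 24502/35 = - 701 + 33/35 = -700.06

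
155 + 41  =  196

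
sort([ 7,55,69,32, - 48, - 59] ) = [ - 59, - 48 , 7,32 , 55,69] 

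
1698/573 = 566/191  =  2.96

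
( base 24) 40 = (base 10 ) 96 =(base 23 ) 44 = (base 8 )140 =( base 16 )60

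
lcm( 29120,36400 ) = 145600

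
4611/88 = 4611/88=52.40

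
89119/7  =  12731 + 2/7 = 12731.29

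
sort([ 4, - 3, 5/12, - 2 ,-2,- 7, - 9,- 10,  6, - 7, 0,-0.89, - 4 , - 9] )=[ - 10, - 9, - 9, - 7, - 7, - 4, - 3, - 2, - 2 , - 0.89, 0, 5/12,4,6]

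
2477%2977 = 2477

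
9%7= 2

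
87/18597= 29/6199= 0.00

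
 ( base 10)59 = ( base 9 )65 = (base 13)47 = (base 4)323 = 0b111011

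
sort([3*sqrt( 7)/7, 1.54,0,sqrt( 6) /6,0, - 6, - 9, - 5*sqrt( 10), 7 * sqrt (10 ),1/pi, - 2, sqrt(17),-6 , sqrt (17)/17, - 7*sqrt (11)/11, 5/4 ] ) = [ - 5*sqrt( 10 ), - 9, - 6, - 6, - 7 * sqrt(11 )/11,  -  2,0,0,sqrt ( 17 ) /17,1/pi,sqrt(6 ) /6, 3 * sqrt( 7)/7, 5/4,1.54,sqrt(17),7*sqrt( 10)] 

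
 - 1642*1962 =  - 3221604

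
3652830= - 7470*( - 489) 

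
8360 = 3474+4886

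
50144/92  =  545+1/23 = 545.04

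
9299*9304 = 86517896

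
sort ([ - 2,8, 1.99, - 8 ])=[ - 8,-2,  1.99,8 ]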